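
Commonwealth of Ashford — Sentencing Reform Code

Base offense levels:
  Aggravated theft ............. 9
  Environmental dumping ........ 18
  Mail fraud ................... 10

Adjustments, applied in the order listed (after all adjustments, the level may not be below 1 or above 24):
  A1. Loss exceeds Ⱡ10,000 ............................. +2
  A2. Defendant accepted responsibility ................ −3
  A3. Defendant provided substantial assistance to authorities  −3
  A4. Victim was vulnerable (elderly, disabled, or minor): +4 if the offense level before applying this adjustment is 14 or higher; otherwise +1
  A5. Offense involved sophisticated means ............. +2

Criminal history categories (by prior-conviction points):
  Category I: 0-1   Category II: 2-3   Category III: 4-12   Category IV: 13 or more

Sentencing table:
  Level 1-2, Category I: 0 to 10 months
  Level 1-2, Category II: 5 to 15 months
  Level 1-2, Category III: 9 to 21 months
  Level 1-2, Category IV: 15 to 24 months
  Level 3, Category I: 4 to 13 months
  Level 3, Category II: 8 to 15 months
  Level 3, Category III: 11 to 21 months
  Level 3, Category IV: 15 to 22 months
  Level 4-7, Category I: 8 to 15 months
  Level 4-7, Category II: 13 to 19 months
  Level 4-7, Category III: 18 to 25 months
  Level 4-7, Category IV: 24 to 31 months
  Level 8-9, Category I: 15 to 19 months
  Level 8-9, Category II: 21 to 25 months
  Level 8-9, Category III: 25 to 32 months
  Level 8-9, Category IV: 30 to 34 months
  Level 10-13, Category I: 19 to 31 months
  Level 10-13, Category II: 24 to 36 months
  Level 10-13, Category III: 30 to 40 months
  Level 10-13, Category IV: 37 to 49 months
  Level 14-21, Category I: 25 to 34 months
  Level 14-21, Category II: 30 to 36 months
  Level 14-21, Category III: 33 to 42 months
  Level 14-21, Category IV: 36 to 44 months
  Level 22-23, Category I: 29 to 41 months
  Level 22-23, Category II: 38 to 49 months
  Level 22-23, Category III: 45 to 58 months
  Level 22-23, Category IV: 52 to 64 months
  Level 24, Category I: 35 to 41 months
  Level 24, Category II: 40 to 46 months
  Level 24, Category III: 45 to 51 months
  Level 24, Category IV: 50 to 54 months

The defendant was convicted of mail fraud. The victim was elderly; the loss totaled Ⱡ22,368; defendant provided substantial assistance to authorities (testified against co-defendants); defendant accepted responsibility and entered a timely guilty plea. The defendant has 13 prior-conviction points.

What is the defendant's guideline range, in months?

24-31 months

Base offense level for mail fraud: 10.
A1 applies: 10 + 2 = 12.
A2 applies: 12 − 3 = 9.
A3 applies: 9 − 3 = 6.
A4 applies (level before this adjustment is 6 < 14, so +1): 6 + 1 = 7.
Final offense level: 7.
Criminal history: 13 prior points → Category IV (13+).
Level 7 falls in the 4-7 band.
Grid: Level 4-7 × Category IV = 24-31 months.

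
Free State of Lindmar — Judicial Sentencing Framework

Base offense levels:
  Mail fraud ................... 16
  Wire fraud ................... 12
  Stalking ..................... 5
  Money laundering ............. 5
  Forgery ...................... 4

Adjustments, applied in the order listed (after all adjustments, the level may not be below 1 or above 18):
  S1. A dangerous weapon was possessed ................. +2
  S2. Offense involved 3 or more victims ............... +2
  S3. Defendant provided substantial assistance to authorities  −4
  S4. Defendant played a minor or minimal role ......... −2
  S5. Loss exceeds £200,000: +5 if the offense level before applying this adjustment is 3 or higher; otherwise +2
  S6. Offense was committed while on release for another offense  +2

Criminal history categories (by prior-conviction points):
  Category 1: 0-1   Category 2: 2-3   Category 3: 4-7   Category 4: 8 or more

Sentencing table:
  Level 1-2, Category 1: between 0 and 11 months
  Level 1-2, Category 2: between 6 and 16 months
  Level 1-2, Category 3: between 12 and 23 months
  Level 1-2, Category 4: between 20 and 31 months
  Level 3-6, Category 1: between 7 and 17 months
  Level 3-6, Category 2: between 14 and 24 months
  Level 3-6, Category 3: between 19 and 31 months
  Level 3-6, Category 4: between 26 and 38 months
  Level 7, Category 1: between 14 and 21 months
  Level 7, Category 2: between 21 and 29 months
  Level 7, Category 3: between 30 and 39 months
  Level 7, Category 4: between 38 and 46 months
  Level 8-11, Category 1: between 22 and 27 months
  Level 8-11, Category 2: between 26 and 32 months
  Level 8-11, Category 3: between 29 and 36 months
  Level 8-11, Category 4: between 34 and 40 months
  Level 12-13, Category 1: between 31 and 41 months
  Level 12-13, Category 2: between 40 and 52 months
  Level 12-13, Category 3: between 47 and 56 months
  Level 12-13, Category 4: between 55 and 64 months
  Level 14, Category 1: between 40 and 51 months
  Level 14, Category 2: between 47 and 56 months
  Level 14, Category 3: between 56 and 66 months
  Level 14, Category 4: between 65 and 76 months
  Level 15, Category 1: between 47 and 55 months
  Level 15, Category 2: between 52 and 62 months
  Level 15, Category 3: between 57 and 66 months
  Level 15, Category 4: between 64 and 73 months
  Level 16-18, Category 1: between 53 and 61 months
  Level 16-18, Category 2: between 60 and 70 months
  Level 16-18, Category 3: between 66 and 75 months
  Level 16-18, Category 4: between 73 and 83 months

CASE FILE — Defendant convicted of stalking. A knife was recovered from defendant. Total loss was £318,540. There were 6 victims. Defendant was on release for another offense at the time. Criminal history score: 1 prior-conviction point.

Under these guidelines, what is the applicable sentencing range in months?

Base offense level for stalking: 5.
S1 applies: 5 + 2 = 7.
S2 applies: 7 + 2 = 9.
S4 does not apply.
S5 applies (level before this adjustment is 9 ≥ 3, so +5): 9 + 5 = 14.
S6 applies: 14 + 2 = 16.
Final offense level: 16.
Criminal history: 1 prior point → Category 1 (0-1).
Level 16 falls in the 16-18 band.
Grid: Level 16-18 × Category 1 = 53-61 months.

53-61 months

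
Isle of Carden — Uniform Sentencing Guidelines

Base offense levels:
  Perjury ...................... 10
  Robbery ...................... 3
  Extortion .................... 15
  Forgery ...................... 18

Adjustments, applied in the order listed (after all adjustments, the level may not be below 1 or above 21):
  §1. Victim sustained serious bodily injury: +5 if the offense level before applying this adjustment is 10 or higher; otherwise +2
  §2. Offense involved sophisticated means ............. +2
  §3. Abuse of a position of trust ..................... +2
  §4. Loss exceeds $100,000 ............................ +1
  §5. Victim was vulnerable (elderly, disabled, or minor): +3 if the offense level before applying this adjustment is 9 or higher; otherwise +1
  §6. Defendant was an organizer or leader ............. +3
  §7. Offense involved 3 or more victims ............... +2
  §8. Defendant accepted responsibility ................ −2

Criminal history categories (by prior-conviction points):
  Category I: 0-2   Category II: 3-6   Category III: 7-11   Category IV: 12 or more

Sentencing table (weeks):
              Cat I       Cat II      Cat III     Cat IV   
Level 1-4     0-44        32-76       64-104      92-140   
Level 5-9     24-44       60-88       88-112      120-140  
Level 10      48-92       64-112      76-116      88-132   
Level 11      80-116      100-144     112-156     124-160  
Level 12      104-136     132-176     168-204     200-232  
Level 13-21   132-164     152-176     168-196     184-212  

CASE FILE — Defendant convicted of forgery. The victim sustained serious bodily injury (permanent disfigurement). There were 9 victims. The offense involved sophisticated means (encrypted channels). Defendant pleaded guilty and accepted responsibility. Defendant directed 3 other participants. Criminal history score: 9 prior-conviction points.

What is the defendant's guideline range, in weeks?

Base offense level for forgery: 18.
§1 applies (level before this adjustment is 18 ≥ 10, so +5): 18 + 5 = 23.
§2 applies: 23 + 2 = 25.
§4 does not apply.
§6 applies: 25 + 3 = 28.
§7 applies: 28 + 2 = 30.
§8 applies: 30 − 2 = 28.
Level 28 exceeds the maximum of 21; capped at 21.
Final offense level: 21.
Criminal history: 9 prior points → Category III (7-11).
Level 21 falls in the 13-21 band.
Grid: Level 13-21 × Category III = 168-196 weeks.

168-196 weeks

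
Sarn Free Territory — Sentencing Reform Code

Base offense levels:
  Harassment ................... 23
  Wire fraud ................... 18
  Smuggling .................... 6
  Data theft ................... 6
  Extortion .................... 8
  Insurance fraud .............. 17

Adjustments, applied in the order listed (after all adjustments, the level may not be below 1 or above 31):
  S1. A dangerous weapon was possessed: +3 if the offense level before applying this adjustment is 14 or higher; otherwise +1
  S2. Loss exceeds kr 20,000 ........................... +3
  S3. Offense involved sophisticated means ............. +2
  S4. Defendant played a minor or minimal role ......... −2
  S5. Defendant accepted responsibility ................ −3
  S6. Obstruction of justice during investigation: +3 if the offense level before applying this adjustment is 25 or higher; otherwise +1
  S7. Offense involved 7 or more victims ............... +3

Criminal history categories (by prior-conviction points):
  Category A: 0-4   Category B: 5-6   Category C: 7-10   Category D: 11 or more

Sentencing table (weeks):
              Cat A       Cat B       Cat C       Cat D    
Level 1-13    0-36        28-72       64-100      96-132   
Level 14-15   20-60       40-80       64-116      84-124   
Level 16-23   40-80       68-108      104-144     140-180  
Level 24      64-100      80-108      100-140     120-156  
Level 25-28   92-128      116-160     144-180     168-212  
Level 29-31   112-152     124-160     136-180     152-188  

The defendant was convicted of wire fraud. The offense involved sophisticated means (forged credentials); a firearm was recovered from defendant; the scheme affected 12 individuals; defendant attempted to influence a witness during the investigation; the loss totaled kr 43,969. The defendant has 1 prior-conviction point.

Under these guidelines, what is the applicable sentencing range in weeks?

Base offense level for wire fraud: 18.
S1 applies (level before this adjustment is 18 ≥ 14, so +3): 18 + 3 = 21.
S2 applies: 21 + 3 = 24.
S3 applies: 24 + 2 = 26.
S6 applies (level before this adjustment is 26 ≥ 25, so +3): 26 + 3 = 29.
S7 applies: 29 + 3 = 32.
Level 32 exceeds the maximum of 31; capped at 31.
Final offense level: 31.
Criminal history: 1 prior point → Category A (0-4).
Level 31 falls in the 29-31 band.
Grid: Level 29-31 × Category A = 112-152 weeks.

112-152 weeks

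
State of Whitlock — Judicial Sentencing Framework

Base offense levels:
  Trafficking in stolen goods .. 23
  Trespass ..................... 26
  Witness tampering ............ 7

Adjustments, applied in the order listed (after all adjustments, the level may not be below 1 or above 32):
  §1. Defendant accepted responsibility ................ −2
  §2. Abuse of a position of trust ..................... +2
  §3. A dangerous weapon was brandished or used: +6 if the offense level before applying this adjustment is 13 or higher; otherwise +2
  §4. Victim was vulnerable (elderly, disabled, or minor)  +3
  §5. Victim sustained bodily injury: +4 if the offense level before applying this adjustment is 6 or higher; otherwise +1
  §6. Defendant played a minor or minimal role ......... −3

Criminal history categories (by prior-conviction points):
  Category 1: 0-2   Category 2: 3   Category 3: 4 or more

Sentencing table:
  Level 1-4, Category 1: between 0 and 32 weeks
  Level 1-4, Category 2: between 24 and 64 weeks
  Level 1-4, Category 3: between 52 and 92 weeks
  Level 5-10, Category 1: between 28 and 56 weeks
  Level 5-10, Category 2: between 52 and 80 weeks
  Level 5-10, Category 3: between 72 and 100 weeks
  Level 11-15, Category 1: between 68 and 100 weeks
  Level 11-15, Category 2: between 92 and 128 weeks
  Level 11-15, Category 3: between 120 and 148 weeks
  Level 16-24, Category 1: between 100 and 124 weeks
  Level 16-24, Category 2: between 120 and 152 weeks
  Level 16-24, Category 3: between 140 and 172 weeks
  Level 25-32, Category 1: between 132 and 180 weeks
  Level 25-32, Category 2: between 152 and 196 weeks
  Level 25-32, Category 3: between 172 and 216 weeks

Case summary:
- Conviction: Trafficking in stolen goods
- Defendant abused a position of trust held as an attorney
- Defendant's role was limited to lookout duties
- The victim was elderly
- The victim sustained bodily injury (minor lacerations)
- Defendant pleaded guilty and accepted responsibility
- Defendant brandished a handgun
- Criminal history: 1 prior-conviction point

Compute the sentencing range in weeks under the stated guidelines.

132-180 weeks

Base offense level for trafficking in stolen goods: 23.
§1 applies: 23 − 2 = 21.
§2 applies: 21 + 2 = 23.
§3 applies (level before this adjustment is 23 ≥ 13, so +6): 23 + 6 = 29.
§4 applies: 29 + 3 = 32.
§5 applies (level before this adjustment is 32 ≥ 6, so +4): 32 + 4 = 36.
§6 applies: 36 − 3 = 33.
Level 33 exceeds the maximum of 32; capped at 32.
Final offense level: 32.
Criminal history: 1 prior point → Category 1 (0-2).
Level 32 falls in the 25-32 band.
Grid: Level 25-32 × Category 1 = 132-180 weeks.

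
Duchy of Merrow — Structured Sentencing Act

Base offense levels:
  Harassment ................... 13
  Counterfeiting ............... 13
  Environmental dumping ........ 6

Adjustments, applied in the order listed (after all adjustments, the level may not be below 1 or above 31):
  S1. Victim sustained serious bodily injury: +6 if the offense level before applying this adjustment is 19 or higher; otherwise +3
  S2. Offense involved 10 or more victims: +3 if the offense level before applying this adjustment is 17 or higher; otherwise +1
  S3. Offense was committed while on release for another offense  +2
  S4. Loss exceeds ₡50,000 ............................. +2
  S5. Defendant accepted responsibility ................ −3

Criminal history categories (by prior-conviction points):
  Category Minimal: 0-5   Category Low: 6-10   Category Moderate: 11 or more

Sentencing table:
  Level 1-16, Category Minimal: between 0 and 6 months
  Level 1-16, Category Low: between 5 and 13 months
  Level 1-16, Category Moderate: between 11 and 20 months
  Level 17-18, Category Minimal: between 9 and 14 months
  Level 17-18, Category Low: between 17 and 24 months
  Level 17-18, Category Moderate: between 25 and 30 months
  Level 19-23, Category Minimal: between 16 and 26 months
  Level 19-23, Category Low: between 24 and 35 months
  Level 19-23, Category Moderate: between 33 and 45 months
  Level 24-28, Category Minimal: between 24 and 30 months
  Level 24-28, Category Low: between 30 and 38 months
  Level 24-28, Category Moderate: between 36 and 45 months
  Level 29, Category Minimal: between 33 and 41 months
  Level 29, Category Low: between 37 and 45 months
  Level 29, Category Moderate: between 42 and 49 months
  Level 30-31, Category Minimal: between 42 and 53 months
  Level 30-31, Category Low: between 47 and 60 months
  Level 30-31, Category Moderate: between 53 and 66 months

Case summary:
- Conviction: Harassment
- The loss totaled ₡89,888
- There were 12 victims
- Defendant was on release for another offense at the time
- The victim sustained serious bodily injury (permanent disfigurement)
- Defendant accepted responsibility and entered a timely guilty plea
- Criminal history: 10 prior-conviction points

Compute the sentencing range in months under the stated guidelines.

Base offense level for harassment: 13.
S1 applies (level before this adjustment is 13 < 19, so +3): 13 + 3 = 16.
S2 applies (level before this adjustment is 16 < 17, so +1): 16 + 1 = 17.
S3 applies: 17 + 2 = 19.
S4 applies: 19 + 2 = 21.
S5 applies: 21 − 3 = 18.
Final offense level: 18.
Criminal history: 10 prior points → Category Low (6-10).
Level 18 falls in the 17-18 band.
Grid: Level 17-18 × Category Low = 17-24 months.

17-24 months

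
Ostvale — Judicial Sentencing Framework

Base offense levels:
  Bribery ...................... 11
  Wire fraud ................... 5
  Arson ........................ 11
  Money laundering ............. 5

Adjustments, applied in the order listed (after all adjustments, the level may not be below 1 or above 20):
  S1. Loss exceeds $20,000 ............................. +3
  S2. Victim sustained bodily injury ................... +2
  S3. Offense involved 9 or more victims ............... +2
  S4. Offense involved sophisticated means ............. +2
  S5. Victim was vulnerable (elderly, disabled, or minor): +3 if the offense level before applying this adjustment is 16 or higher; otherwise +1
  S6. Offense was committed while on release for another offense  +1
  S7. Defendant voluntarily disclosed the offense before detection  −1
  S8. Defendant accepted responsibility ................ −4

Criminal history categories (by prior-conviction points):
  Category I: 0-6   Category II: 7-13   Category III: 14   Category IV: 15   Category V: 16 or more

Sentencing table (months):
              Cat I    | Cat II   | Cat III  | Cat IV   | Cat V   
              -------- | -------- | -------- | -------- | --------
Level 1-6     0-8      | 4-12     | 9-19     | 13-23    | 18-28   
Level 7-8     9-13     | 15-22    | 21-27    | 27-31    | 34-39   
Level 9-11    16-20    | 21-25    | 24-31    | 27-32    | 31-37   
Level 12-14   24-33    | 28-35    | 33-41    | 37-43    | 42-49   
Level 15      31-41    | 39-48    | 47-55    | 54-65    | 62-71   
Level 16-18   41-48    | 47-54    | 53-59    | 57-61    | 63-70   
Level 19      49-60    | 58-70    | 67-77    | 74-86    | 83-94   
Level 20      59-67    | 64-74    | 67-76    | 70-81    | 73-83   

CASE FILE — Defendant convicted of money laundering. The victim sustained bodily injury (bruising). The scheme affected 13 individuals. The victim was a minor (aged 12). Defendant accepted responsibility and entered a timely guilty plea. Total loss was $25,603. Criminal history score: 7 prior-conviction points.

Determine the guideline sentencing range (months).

Base offense level for money laundering: 5.
S1 applies: 5 + 3 = 8.
S2 applies: 8 + 2 = 10.
S3 applies: 10 + 2 = 12.
S4 does not apply.
S5 applies (level before this adjustment is 12 < 16, so +1): 12 + 1 = 13.
S6 does not apply.
S8 applies: 13 − 4 = 9.
Final offense level: 9.
Criminal history: 7 prior points → Category II (7-13).
Level 9 falls in the 9-11 band.
Grid: Level 9-11 × Category II = 21-25 months.

21-25 months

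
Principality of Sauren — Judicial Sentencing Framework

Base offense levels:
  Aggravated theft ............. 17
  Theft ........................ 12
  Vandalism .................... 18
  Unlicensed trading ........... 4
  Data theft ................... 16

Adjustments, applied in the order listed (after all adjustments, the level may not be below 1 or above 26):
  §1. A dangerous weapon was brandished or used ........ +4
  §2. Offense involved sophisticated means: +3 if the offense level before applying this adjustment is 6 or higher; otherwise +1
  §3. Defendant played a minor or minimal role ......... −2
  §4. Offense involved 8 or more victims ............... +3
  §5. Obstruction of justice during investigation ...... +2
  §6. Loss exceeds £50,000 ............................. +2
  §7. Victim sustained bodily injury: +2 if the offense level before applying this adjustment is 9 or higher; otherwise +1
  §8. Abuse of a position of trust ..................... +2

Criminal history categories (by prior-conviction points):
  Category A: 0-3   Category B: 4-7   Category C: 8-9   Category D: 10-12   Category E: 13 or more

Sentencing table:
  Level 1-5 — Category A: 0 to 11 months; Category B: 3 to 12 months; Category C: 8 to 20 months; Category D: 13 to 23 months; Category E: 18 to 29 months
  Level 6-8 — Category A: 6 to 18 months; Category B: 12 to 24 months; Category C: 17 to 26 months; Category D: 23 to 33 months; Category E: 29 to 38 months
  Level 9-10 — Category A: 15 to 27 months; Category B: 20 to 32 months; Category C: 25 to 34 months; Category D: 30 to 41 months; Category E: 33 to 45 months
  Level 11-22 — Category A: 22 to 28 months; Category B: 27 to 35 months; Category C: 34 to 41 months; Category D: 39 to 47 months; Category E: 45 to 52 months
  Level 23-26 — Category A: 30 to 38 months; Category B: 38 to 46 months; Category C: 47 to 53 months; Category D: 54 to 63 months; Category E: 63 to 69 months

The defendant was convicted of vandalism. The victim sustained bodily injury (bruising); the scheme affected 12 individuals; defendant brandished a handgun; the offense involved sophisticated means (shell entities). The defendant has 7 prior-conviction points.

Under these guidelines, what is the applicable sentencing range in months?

Base offense level for vandalism: 18.
§1 applies: 18 + 4 = 22.
§2 applies (level before this adjustment is 22 ≥ 6, so +3): 22 + 3 = 25.
§4 applies: 25 + 3 = 28.
§5 does not apply.
§6 does not apply.
§7 applies (level before this adjustment is 28 ≥ 9, so +2): 28 + 2 = 30.
Level 30 exceeds the maximum of 26; capped at 26.
Final offense level: 26.
Criminal history: 7 prior points → Category B (4-7).
Level 26 falls in the 23-26 band.
Grid: Level 23-26 × Category B = 38-46 months.

38-46 months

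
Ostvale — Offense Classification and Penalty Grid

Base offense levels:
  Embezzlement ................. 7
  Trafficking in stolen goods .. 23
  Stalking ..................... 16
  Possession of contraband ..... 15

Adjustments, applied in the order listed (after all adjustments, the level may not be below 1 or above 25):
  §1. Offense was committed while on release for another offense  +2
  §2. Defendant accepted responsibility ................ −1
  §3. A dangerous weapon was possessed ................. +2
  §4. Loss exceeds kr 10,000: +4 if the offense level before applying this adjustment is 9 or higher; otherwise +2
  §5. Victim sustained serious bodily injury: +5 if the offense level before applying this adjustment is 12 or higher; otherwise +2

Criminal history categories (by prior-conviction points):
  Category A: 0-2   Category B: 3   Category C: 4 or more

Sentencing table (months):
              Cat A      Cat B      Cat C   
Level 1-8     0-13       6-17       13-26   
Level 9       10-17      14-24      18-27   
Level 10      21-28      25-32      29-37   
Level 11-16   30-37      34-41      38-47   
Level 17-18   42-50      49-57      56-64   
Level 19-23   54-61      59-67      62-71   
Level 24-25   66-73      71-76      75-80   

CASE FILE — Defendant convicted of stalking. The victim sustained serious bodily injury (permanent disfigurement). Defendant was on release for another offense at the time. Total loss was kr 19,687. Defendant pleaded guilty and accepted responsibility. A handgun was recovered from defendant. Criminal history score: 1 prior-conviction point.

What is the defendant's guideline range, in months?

Base offense level for stalking: 16.
§1 applies: 16 + 2 = 18.
§2 applies: 18 − 1 = 17.
§3 applies: 17 + 2 = 19.
§4 applies (level before this adjustment is 19 ≥ 9, so +4): 19 + 4 = 23.
§5 applies (level before this adjustment is 23 ≥ 12, so +5): 23 + 5 = 28.
Level 28 exceeds the maximum of 25; capped at 25.
Final offense level: 25.
Criminal history: 1 prior point → Category A (0-2).
Level 25 falls in the 24-25 band.
Grid: Level 24-25 × Category A = 66-73 months.

66-73 months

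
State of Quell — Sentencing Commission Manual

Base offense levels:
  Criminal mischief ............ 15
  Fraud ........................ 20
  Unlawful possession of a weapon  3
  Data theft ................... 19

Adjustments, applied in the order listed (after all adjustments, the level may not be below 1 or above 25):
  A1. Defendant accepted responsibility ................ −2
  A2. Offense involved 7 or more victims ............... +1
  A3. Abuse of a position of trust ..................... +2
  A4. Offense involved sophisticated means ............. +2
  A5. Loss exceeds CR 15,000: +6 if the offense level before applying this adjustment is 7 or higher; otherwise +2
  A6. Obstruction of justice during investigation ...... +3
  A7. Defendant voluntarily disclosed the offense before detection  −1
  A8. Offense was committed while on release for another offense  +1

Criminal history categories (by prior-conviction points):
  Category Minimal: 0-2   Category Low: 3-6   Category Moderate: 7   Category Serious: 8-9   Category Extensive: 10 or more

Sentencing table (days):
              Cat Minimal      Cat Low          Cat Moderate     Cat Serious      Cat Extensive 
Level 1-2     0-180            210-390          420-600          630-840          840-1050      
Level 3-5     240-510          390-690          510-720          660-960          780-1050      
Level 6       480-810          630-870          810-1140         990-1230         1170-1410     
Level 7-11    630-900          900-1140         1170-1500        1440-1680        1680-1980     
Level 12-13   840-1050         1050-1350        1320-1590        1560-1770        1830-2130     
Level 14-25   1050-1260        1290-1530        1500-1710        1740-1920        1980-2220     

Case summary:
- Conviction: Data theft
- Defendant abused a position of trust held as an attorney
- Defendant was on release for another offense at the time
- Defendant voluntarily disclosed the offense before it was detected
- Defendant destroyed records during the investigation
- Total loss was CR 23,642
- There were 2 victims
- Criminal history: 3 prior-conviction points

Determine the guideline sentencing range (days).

Base offense level for data theft: 19.
A1 does not apply.
A2 does not apply.
A3 applies: 19 + 2 = 21.
A4 does not apply.
A5 applies (level before this adjustment is 21 ≥ 7, so +6): 21 + 6 = 27.
A6 applies: 27 + 3 = 30.
A7 applies: 30 − 1 = 29.
A8 applies: 29 + 1 = 30.
Level 30 exceeds the maximum of 25; capped at 25.
Final offense level: 25.
Criminal history: 3 prior points → Category Low (3-6).
Level 25 falls in the 14-25 band.
Grid: Level 14-25 × Category Low = 1290-1530 days.

1290-1530 days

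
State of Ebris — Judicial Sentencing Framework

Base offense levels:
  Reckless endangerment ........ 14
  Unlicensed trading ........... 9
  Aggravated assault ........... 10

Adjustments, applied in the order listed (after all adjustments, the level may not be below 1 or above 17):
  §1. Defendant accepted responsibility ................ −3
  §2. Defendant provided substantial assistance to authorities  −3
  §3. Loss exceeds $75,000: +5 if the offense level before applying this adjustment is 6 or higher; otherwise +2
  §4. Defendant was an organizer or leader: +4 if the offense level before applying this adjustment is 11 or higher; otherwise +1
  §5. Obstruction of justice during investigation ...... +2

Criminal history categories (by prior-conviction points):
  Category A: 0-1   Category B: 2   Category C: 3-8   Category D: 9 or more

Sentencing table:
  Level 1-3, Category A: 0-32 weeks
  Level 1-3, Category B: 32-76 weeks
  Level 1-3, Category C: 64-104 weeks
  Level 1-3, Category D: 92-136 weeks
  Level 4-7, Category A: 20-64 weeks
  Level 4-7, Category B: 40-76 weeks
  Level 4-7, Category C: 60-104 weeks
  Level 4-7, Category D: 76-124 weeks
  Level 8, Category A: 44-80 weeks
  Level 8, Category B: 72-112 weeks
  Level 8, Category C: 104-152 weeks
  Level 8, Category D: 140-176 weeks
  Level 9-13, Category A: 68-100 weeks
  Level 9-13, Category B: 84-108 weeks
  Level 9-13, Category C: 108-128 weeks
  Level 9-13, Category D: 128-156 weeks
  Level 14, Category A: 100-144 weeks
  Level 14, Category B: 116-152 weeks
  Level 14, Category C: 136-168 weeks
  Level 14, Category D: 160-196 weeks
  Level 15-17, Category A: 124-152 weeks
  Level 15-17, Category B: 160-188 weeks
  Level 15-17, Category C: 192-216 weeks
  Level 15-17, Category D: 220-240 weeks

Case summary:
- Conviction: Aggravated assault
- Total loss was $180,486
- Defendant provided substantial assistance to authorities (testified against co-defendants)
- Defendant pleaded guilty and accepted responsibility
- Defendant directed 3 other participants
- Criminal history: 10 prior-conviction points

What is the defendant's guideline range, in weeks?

76-124 weeks

Base offense level for aggravated assault: 10.
§1 applies: 10 − 3 = 7.
§2 applies: 7 − 3 = 4.
§3 applies (level before this adjustment is 4 < 6, so +2): 4 + 2 = 6.
§4 applies (level before this adjustment is 6 < 11, so +1): 6 + 1 = 7.
§5 does not apply.
Final offense level: 7.
Criminal history: 10 prior points → Category D (9+).
Level 7 falls in the 4-7 band.
Grid: Level 4-7 × Category D = 76-124 weeks.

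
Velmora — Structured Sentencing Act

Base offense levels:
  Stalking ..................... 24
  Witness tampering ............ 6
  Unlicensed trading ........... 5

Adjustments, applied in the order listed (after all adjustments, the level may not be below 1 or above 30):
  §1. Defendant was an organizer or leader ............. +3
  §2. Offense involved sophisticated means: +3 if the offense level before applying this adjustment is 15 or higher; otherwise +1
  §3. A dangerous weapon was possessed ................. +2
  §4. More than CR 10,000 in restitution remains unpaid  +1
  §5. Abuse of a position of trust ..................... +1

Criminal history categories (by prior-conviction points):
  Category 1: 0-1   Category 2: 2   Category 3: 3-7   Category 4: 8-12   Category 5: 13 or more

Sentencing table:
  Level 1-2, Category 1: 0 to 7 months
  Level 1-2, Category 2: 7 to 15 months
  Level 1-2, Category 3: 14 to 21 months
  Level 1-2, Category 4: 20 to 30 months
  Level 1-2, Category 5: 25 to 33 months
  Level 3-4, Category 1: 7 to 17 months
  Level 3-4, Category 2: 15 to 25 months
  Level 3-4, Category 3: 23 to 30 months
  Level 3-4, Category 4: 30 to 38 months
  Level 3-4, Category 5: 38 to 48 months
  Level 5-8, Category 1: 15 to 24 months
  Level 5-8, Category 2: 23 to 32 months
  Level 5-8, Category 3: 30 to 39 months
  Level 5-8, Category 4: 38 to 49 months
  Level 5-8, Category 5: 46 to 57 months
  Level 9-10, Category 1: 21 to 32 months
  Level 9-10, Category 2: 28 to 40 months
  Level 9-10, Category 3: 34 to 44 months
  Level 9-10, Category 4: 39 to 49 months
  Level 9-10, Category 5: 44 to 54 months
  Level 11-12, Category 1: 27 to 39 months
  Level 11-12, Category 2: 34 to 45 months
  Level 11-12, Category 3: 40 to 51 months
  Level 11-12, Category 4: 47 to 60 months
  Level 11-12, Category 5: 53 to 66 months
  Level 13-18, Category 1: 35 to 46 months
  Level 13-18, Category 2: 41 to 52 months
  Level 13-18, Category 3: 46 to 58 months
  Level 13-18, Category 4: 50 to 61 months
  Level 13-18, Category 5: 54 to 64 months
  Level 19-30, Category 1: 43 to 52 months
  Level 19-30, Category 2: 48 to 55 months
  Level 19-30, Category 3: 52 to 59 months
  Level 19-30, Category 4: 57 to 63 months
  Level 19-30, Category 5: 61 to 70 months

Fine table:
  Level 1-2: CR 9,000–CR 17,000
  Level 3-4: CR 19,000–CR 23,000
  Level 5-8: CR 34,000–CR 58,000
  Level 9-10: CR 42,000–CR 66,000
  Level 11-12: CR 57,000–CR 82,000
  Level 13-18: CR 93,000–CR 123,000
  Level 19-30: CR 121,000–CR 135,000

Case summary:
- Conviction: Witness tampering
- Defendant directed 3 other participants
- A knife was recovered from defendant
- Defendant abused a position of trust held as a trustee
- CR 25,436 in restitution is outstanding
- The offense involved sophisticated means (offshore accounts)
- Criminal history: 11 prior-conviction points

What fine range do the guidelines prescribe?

CR 93,000–CR 123,000

Base offense level for witness tampering: 6.
§1 applies: 6 + 3 = 9.
§2 applies (level before this adjustment is 9 < 15, so +1): 9 + 1 = 10.
§3 applies: 10 + 2 = 12.
§4 applies: 12 + 1 = 13.
§5 applies: 13 + 1 = 14.
Final offense level: 14.
Level 14 falls in the 13-18 band.
Fine table: Level 13-18 → CR 93,000–CR 123,000.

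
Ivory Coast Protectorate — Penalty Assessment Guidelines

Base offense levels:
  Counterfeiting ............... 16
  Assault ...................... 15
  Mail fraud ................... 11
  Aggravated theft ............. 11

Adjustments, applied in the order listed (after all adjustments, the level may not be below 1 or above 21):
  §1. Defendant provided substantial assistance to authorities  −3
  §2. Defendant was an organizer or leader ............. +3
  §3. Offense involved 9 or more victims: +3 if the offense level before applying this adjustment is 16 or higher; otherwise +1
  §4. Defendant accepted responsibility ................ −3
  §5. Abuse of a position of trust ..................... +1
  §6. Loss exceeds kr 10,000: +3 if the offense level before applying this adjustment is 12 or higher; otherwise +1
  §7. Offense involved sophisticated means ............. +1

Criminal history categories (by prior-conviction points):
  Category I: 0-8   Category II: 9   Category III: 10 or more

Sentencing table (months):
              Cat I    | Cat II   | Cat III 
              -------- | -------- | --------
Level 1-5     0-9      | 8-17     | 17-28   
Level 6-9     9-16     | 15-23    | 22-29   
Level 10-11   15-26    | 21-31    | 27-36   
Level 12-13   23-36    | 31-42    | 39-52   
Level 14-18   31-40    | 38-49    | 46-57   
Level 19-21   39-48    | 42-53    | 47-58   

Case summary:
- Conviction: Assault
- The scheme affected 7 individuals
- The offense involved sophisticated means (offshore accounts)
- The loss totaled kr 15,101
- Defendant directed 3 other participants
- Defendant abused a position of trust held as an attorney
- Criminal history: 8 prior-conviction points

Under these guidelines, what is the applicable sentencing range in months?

Base offense level for assault: 15.
§1 does not apply.
§2 applies: 15 + 3 = 18.
§4 does not apply.
§5 applies: 18 + 1 = 19.
§6 applies (level before this adjustment is 19 ≥ 12, so +3): 19 + 3 = 22.
§7 applies: 22 + 1 = 23.
Level 23 exceeds the maximum of 21; capped at 21.
Final offense level: 21.
Criminal history: 8 prior points → Category I (0-8).
Level 21 falls in the 19-21 band.
Grid: Level 19-21 × Category I = 39-48 months.

39-48 months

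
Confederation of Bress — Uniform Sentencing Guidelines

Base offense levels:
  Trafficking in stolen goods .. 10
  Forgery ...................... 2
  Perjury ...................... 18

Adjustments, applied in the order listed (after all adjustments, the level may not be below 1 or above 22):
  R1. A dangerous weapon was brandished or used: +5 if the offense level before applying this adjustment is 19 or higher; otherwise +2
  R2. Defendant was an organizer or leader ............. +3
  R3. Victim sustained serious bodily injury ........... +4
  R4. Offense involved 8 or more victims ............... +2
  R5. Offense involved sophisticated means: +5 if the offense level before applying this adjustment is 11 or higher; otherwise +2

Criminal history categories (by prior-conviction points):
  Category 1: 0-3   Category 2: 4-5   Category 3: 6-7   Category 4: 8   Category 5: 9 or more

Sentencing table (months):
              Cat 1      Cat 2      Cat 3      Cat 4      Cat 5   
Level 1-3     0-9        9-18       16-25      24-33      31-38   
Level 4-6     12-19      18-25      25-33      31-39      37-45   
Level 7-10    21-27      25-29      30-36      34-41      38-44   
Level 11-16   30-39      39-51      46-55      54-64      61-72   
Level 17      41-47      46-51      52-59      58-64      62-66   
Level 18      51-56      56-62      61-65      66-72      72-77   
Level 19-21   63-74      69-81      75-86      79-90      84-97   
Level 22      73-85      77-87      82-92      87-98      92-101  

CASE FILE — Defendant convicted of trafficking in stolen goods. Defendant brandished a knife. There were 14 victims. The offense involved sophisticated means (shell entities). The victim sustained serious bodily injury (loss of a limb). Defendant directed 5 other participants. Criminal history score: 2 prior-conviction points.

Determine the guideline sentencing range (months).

73-85 months

Base offense level for trafficking in stolen goods: 10.
R1 applies (level before this adjustment is 10 < 19, so +2): 10 + 2 = 12.
R2 applies: 12 + 3 = 15.
R3 applies: 15 + 4 = 19.
R4 applies: 19 + 2 = 21.
R5 applies (level before this adjustment is 21 ≥ 11, so +5): 21 + 5 = 26.
Level 26 exceeds the maximum of 22; capped at 22.
Final offense level: 22.
Criminal history: 2 prior points → Category 1 (0-3).
Level 22 falls in the 22 band.
Grid: Level 22 × Category 1 = 73-85 months.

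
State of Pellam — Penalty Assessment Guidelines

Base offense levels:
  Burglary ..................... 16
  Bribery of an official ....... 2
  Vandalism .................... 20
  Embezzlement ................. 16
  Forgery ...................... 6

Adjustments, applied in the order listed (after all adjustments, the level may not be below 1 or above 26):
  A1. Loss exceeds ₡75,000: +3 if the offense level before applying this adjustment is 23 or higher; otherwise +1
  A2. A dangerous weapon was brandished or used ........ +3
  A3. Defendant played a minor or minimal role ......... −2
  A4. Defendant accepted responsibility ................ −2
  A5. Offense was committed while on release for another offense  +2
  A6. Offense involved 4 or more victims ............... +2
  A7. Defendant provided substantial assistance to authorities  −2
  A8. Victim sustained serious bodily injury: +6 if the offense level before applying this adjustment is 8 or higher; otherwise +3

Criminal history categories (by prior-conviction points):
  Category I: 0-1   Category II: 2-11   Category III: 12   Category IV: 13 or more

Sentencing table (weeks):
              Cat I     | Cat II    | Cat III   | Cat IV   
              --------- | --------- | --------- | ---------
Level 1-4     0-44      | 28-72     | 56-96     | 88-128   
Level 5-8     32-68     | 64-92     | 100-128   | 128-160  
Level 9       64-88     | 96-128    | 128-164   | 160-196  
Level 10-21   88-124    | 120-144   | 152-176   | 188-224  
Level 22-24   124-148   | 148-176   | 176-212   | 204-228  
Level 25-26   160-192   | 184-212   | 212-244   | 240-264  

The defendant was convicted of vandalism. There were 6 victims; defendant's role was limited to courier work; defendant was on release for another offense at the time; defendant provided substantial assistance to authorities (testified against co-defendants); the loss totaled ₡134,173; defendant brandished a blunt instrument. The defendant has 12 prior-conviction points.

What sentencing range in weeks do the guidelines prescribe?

176-212 weeks

Base offense level for vandalism: 20.
A1 applies (level before this adjustment is 20 < 23, so +1): 20 + 1 = 21.
A2 applies: 21 + 3 = 24.
A3 applies: 24 − 2 = 22.
A5 applies: 22 + 2 = 24.
A6 applies: 24 + 2 = 26.
A7 applies: 26 − 2 = 24.
Final offense level: 24.
Criminal history: 12 prior points → Category III (12).
Level 24 falls in the 22-24 band.
Grid: Level 22-24 × Category III = 176-212 weeks.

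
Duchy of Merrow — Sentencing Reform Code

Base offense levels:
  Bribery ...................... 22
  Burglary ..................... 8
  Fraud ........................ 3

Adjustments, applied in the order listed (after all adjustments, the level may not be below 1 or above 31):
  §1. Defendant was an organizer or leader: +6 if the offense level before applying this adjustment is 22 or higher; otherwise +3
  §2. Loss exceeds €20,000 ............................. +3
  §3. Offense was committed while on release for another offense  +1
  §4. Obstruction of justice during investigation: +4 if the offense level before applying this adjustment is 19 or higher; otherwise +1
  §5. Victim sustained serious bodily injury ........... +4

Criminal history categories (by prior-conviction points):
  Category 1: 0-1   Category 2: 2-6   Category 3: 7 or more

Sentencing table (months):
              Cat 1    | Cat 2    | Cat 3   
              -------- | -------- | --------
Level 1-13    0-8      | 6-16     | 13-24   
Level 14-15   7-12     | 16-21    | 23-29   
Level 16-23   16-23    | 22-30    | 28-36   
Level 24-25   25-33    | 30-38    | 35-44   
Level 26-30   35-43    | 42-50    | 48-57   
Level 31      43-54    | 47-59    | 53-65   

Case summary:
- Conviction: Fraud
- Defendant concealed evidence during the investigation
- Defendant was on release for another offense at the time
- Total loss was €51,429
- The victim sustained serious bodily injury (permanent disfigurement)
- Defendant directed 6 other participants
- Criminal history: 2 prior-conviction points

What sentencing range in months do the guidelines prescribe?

Base offense level for fraud: 3.
§1 applies (level before this adjustment is 3 < 22, so +3): 3 + 3 = 6.
§2 applies: 6 + 3 = 9.
§3 applies: 9 + 1 = 10.
§4 applies (level before this adjustment is 10 < 19, so +1): 10 + 1 = 11.
§5 applies: 11 + 4 = 15.
Final offense level: 15.
Criminal history: 2 prior points → Category 2 (2-6).
Level 15 falls in the 14-15 band.
Grid: Level 14-15 × Category 2 = 16-21 months.

16-21 months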